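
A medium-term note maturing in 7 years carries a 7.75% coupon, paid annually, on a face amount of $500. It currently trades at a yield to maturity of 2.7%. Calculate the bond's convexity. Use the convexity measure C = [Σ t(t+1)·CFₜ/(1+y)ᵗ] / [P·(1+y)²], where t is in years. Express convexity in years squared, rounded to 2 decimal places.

With y = 0.027:
  t   CF        PV=CF/(1+0.027)^t    t·PV        t(t+1)·PV
  1        38.75        37.7313        37.7313          75.4625
  2        38.75        36.7393        73.4786         220.4358
  3        38.75        35.7734       107.3202         429.2810
  4        38.75        34.8329       139.3317         696.6585
  5        38.75        33.9172       169.5858       1,017.5148
  6        38.75        33.0255       198.1528       1,387.0699
  7       538.75       447.0892     3,129.6244      25,036.9951
  Σ                    659.1087     3,855.2248      28,863.4175
P = 659.1087.
Convexity = Σ t(t+1)·PV / [P·(1+y)²] = 28,863.4175 / (659.1087 × 1.054729) = 41.51928.

41.52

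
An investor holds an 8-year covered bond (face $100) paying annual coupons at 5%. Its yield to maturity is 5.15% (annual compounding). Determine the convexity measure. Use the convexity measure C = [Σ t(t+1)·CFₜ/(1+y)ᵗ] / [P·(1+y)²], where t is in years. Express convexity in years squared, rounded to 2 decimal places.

With y = 0.0515:
  t   CF        PV=CF/(1+0.0515)^t    t·PV        t(t+1)·PV
  1         5.00         4.7551         4.7551           9.5102
  2         5.00         4.5222         9.0444          27.1333
  3         5.00         4.3007        12.9022          51.6088
  4         5.00         4.0901        16.3604          81.8018
  5         5.00         3.8898        19.4488         116.6930
  6         5.00         3.6993        22.1955         155.3687
  7         5.00         3.5181        24.6265         197.0122
  8       105.00        70.2611       562.0890       5,058.8008
  Σ                     99.0364       671.4220       5,697.9288
P = 99.0364.
Convexity = Σ t(t+1)·PV / [P·(1+y)²] = 5,697.9288 / (99.0364 × 1.105652) = 52.03598.

52.04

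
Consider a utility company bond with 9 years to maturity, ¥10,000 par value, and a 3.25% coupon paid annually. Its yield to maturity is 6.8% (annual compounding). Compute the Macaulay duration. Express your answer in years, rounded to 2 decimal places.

Periodic yield y = 0.068. Discount each cash flow and weight by its year:
  t   CF        PV=CF/(1+0.068)^t    t·PV
  1       325.00       304.3071       304.3071
  2       325.00       284.9318       569.8635
  3       325.00       266.7900       800.3701
  4       325.00       249.8034       999.2136
  5       325.00       233.8983     1,169.4916
  6       325.00       219.0059     1,314.0355
  7       325.00       205.0617     1,435.4320
  8       325.00       192.0054     1,536.0428
  9    10,325.00     5,711.4817    51,403.3349
  Σ                  7,667.2853    59,532.0912
Price P = Σ PV = 7,667.2853.
Macaulay duration = Σ(t·PV) / P = 59,532.0912 / 7,667.2853 = 7.76443 years.

7.76 years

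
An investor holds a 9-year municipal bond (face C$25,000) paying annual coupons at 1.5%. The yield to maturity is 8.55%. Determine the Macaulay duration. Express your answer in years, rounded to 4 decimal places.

8.2695 years

Periodic yield y = 0.0855. Discount each cash flow and weight by its year:
  t   CF        PV=CF/(1+0.0855)^t    t·PV
  1       375.00       345.4629       345.4629
  2       375.00       318.2523       636.5047
  3       375.00       293.1850       879.5551
  4       375.00       270.0921     1,080.3686
  5       375.00       248.8182     1,244.0910
  6       375.00       229.2199     1,375.3193
  7       375.00       211.1653     1,478.1568
  8       375.00       194.5327     1,556.2617
  9    25,375.00    12,126.5595   109,139.0352
  Σ                 14,237.2880   117,734.7553
Price P = Σ PV = 14,237.2880.
Macaulay duration = Σ(t·PV) / P = 117,734.7553 / 14,237.2880 = 8.26947 years.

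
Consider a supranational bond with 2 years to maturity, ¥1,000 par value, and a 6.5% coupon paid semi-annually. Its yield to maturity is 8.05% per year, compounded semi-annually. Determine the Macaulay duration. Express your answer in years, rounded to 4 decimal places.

1.9060 years

Periodic yield y = 0.04025. Discount each cash flow and weight by its period:
  t   CF        PV=CF/(1+0.04025)^t    t·PV
  1        32.50        31.2425        31.2425
  2        32.50        30.0336        60.0673
  3        32.50        28.8716        86.6147
  4     1,032.50       881.7372     3,526.9488
  Σ                    971.8849     3,704.8732
Price P = Σ PV = 971.8849.
Macaulay duration = Σ(t·PV) / P = 3,704.8732 / 971.8849 = 3.81205 half-year periods.
In years: 3.81205 / 2 = 1.90602 years.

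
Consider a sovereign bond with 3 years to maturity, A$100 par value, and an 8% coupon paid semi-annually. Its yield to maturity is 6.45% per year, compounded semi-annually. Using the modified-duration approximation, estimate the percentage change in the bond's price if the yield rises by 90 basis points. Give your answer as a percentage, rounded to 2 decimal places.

Periodic yield y = 0.03225. Modified duration first:
  t   CF        PV=CF/(1+0.03225)^t    t·PV
  1         4.00         3.8750         3.8750
  2         4.00         3.7540         7.5079
  3         4.00         3.6367        10.9100
  4         4.00         3.5231        14.0923
  5         4.00         3.4130        17.0650
  6       104.00        85.9655       515.7928
  Σ                    104.1672       569.2430
P = 104.1672; D_Mac = 5.46471 half-year periods = 2.73235 yrs; D_mod = 2.73235/(1+0.03225) = 2.64699 yrs.
ΔP/P ≈ -D_mod · Δy = -2.64699 × (+0.009) = -0.023823 = -2.3823%.

-2.38%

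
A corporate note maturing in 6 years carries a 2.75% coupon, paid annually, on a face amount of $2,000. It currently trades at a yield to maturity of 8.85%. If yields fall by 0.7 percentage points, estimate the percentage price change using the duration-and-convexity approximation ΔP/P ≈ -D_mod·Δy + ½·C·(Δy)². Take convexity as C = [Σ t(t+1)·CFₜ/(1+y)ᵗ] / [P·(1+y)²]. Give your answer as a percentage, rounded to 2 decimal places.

With y = 0.0885:
  t   CF        PV=CF/(1+0.0885)^t    t·PV        t(t+1)·PV
  1        55.00        50.5282        50.5282         101.0565
  2        55.00        46.4201        92.8401         278.5204
  3        55.00        42.6459       127.9377         511.7509
  4        55.00        39.1786       156.7144         783.5721
  5        55.00        35.9932       179.9660       1,079.7962
  6     2,055.00     1,235.4957     7,412.9740      51,890.8179
  Σ                  1,450.2617     8,020.9606      54,645.5140
P = 1,450.2617; D_Mac = 5.53070 yrs; D_mod = 5.08103 yrs; C = 31.80177.
Duration effect: -5.08103 × (-0.007) = +0.035567
Convexity effect: 0.5 × 31.80177 × (-0.007)² = +0.0007791
ΔP/P ≈ +0.035567 + 0.0007791 = +0.036346 = +3.6346%.

+3.63%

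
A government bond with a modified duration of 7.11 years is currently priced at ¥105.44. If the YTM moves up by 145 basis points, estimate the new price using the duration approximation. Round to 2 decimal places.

¥94.57

Duration approximation: ΔP/P ≈ -D_mod · Δy = -7.11 × (+0.0145) = -0.103095.
New price ≈ 105.44 × (1 - 0.103095) = 94.5696632.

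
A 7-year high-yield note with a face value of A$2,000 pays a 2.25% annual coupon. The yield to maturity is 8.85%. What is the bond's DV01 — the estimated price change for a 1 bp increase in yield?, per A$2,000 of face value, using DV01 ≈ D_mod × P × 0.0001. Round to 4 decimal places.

Periodic yield y = 0.0885.
  t   CF        PV=CF/(1+0.0885)^t    t·PV
  1        45.00        41.3413        41.3413
  2        45.00        37.9801        75.9601
  3        45.00        34.8921       104.6763
  4        45.00        32.0552       128.2209
  5        45.00        29.4490       147.2449
  6        45.00        27.0546       162.3279
  7     2,045.00     1,129.5209     7,906.6464
  Σ                  1,332.2932     8,566.4179
P = 1,332.2932; D_Mac = 6.42983 yrs; D_mod = 5.90705 yrs.
DV01 ≈ 5.90705 × 1,332.2932 × 0.0001 = 0.786993.

A$0.7870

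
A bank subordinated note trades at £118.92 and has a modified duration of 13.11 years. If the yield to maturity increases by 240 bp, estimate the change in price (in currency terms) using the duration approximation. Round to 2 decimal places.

Duration approximation: ΔP/P ≈ -D_mod · Δy = -13.11 × (+0.024) = -0.314640.
ΔP ≈ 118.92 × (-0.314640) = -37.4169888.

-£37.42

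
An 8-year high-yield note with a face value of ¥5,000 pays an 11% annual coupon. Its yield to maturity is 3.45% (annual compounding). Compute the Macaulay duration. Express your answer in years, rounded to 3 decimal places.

Periodic yield y = 0.0345. Discount each cash flow and weight by its year:
  t   CF        PV=CF/(1+0.0345)^t    t·PV
  1       550.00       531.6578       531.6578
  2       550.00       513.9273     1,027.8546
  3       550.00       496.7881     1,490.3644
  4       550.00       480.2205     1,920.8821
  5       550.00       464.2054     2,321.0271
  6       550.00       448.7244     2,692.3466
  7       550.00       433.7597     3,036.3181
  8     5,550.00     4,231.0584    33,848.4675
  Σ                  7,600.3418    46,868.9181
Price P = Σ PV = 7,600.3418.
Macaulay duration = Σ(t·PV) / P = 46,868.9181 / 7,600.3418 = 6.16669 years.

6.167 years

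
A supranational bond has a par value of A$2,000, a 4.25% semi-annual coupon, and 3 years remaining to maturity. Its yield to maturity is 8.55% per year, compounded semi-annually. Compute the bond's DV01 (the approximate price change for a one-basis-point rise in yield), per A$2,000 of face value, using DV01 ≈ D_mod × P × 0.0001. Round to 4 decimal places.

A$0.4834

Periodic yield y = 0.04275.
  t   CF        PV=CF/(1+0.04275)^t    t·PV
  1        42.50        40.7576        40.7576
  2        42.50        39.0867        78.1733
  3        42.50        37.4842       112.4526
  4        42.50        35.9475       143.7898
  5        42.50        34.4737       172.3685
  6     2,042.50     1,588.8426     9,533.0556
  Σ                  1,776.5922    10,080.5974
P = 1,776.5922; D_Mac = 5.67412 half-year periods = 2.83706 yrs; D_mod = 2.72075 yrs.
DV01 ≈ 2.72075 × 1,776.5922 × 0.0001 = 0.483366.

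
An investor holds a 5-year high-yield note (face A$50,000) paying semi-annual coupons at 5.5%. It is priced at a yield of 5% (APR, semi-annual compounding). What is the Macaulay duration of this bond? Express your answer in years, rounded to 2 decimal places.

4.45 years

Periodic yield y = 0.025. Discount each cash flow and weight by its period:
  t   CF        PV=CF/(1+0.025)^t    t·PV
  1     1,375.00     1,341.4634     1,341.4634
  2     1,375.00     1,308.7448     2,617.4896
  3     1,375.00     1,276.8242     3,830.4726
  4     1,375.00     1,245.6821     4,982.7285
  5     1,375.00     1,215.2996     6,076.4982
  6     1,375.00     1,185.6582     7,113.9491
  7     1,375.00     1,156.7397     8,097.1779
  8     1,375.00     1,128.5265     9,028.2123
  9     1,375.00     1,101.0015     9,909.0135
  10   51,375.00    40,134.0679   401,340.6789
  Σ                 51,094.0080   454,337.6840
Price P = Σ PV = 51,094.0080.
Macaulay duration = Σ(t·PV) / P = 454,337.6840 / 51,094.0080 = 8.89219 half-year periods.
In years: 8.89219 / 2 = 4.44610 years.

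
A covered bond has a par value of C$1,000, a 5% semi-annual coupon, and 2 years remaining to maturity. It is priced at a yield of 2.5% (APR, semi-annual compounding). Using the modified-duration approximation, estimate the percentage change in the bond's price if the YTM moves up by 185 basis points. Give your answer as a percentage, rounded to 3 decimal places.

Periodic yield y = 0.0125. Modified duration first:
  t   CF        PV=CF/(1+0.0125)^t    t·PV
  1        25.00        24.6914        24.6914
  2        25.00        24.3865        48.7731
  3        25.00        24.0855        72.2564
  4     1,025.00       975.3124     3,901.2495
  Σ                  1,048.4757     4,046.9703
P = 1,048.4757; D_Mac = 3.85986 half-year periods = 1.92993 yrs; D_mod = 1.92993/(1+0.0125) = 1.90610 yrs.
ΔP/P ≈ -D_mod · Δy = -1.90610 × (+0.0185) = -0.035263 = -3.5263%.

-3.526%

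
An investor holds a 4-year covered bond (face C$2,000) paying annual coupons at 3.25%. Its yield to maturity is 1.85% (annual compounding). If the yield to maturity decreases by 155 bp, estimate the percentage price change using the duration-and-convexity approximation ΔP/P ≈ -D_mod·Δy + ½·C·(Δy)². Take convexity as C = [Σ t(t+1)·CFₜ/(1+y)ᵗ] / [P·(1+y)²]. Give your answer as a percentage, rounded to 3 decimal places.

+6.032%

With y = 0.0185:
  t   CF        PV=CF/(1+0.0185)^t    t·PV        t(t+1)·PV
  1        65.00        63.8193        63.8193         127.6387
  2        65.00        62.6601       125.3203         375.9608
  3        65.00        61.5220       184.5659         738.2637
  4     2,065.00     1,919.0042     7,676.0168      38,380.0838
  Σ                  2,107.0056     8,049.7223      39,621.9469
P = 2,107.0056; D_Mac = 3.82046 yrs; D_mod = 3.75106 yrs; C = 18.12792.
Duration effect: -3.75106 × (-0.0155) = +0.058141
Convexity effect: 0.5 × 18.12792 × (-0.0155)² = +0.0021776
ΔP/P ≈ +0.058141 + 0.0021776 = +0.060319 = +6.0319%.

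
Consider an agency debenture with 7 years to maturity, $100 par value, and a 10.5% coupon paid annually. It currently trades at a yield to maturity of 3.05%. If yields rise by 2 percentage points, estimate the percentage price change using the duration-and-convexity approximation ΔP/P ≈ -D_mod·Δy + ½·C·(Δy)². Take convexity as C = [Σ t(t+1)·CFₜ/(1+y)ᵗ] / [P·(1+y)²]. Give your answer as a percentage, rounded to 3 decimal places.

With y = 0.0305:
  t   CF        PV=CF/(1+0.0305)^t    t·PV        t(t+1)·PV
  1        10.50        10.1892        10.1892          20.3785
  2        10.50         9.8877        19.7753          59.3259
  3        10.50         9.5950        28.7850         115.1401
  4        10.50         9.3110        37.2441         186.2204
  5        10.50         9.0354        45.1772         271.0632
  6        10.50         8.7680        52.6081         368.2567
  7       110.50        89.5419       626.7933       5,014.3464
  Σ                    146.3283       820.5722       6,034.7312
P = 146.3283; D_Mac = 5.60775 yrs; D_mod = 5.44178 yrs; C = 38.83593.
Duration effect: -5.44178 × (+0.02) = -0.108836
Convexity effect: 0.5 × 38.83593 × (0.02)² = +0.0077672
ΔP/P ≈ -0.108836 + 0.0077672 = -0.101068 = -10.1068%.

-10.107%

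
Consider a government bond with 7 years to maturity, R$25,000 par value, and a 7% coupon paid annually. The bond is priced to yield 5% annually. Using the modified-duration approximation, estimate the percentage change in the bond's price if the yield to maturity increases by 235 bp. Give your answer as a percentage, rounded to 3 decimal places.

-13.071%

Periodic yield y = 0.05. Modified duration first:
  t   CF        PV=CF/(1+0.05)^t    t·PV
  1     1,750.00     1,666.6667     1,666.6667
  2     1,750.00     1,587.3016     3,174.6032
  3     1,750.00     1,511.7158     4,535.1474
  4     1,750.00     1,439.7293     5,758.9173
  5     1,750.00     1,371.1708     6,855.8540
  6     1,750.00     1,305.8769     7,835.2617
  7    26,750.00    19,010.7256   133,075.0791
  Σ                 27,893.1867   162,901.5292
P = 27,893.1867; D_Mac = 5.84019 yrs; D_mod = 5.84019/(1+0.05) = 5.56209 yrs.
ΔP/P ≈ -D_mod · Δy = -5.56209 × (+0.0235) = -0.130709 = -13.0709%.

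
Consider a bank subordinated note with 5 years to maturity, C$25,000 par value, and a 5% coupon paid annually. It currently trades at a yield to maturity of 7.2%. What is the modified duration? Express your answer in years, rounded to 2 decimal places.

4.22 years

Periodic yield y = 0.072. First find Macaulay duration:
  t   CF        PV=CF/(1+0.072)^t    t·PV
  1     1,250.00     1,166.0448     1,166.0448
  2     1,250.00     1,087.7283     2,175.4567
  3     1,250.00     1,014.6720     3,044.0159
  4     1,250.00       946.5223     3,786.0894
  5    26,250.00    18,541.9489    92,709.7447
  Σ                 22,756.9164   102,881.3514
P = 22,756.9164; Macaulay duration = 102,881.3514 / 22,756.9164 = 4.52088 years.
Modified duration = D_Mac / (1 + y) = 4.52088 / 1.072 = 4.21724 years.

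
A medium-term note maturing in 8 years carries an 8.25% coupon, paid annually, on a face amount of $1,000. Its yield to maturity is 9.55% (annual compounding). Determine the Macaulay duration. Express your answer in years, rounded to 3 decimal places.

6.087 years

Periodic yield y = 0.0955. Discount each cash flow and weight by its year:
  t   CF        PV=CF/(1+0.0955)^t    t·PV
  1        82.50        75.3081        75.3081
  2        82.50        68.7431       137.4862
  3        82.50        62.7504       188.2513
  4        82.50        57.2802       229.1207
  5        82.50        52.2868       261.4340
  6        82.50        47.7287       286.3722
  7        82.50        43.5680       304.9758
  8     1,082.50       521.8298     4,174.6381
  Σ                    929.4951     5,657.5865
Price P = Σ PV = 929.4951.
Macaulay duration = Σ(t·PV) / P = 5,657.5865 / 929.4951 = 6.08673 years.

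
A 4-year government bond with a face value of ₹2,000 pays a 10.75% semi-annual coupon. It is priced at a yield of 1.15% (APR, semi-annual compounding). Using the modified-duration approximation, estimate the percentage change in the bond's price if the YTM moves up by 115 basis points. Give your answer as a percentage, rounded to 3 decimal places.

Periodic yield y = 0.00575. Modified duration first:
  t   CF        PV=CF/(1+0.00575)^t    t·PV
  1       107.50       106.8854       106.8854
  2       107.50       106.2743       212.5487
  3       107.50       105.6667       317.0002
  4       107.50       105.0626       420.2506
  5       107.50       104.4620       522.3099
  6       107.50       103.8648       623.1886
  7       107.50       103.2710       722.8967
  8     2,107.50     2,013.0161    16,104.1290
  Σ                  2,748.5029    19,029.2090
P = 2,748.5029; D_Mac = 6.92348 half-year periods = 3.46174 yrs; D_mod = 3.46174/(1+0.00575) = 3.44195 yrs.
ΔP/P ≈ -D_mod · Δy = -3.44195 × (+0.0115) = -0.039582 = -3.9582%.

-3.958%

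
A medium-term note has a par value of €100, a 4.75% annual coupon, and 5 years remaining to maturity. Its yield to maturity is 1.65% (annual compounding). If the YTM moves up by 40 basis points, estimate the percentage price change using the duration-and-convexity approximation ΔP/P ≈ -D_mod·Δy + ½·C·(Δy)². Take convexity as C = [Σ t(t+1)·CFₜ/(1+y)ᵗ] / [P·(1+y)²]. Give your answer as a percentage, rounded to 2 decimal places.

With y = 0.0165:
  t   CF        PV=CF/(1+0.0165)^t    t·PV        t(t+1)·PV
  1         4.75         4.6729         4.6729           9.3458
  2         4.75         4.5970         9.1941          27.5823
  3         4.75         4.5224        13.5673          54.2691
  4         4.75         4.4490        17.7961          88.9803
  5       104.75        96.5200       482.5998       2,895.5987
  Σ                    114.7613       527.8301       3,075.7762
P = 114.7613; D_Mac = 4.59937 yrs; D_mod = 4.52471 yrs; C = 25.93847.
Duration effect: -4.52471 × (+0.004) = -0.018099
Convexity effect: 0.5 × 25.93847 × (0.004)² = +0.0002075
ΔP/P ≈ -0.018099 + 0.0002075 = -0.017891 = -1.7891%.

-1.79%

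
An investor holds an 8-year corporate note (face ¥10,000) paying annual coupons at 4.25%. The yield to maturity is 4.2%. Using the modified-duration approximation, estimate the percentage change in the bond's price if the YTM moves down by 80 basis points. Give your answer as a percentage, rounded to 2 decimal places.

+5.34%

Periodic yield y = 0.042. Modified duration first:
  t   CF        PV=CF/(1+0.042)^t    t·PV
  1       425.00       407.8695       407.8695
  2       425.00       391.4294       782.8589
  3       425.00       375.6521     1,126.9562
  4       425.00       360.5106     1,442.0425
  5       425.00       345.9795     1,729.8974
  6       425.00       332.0340     1,992.2043
  7       425.00       318.6507     2,230.5550
  8    10,425.00     7,501.2616    60,010.0929
  Σ                 10,033.3874    69,722.4765
P = 10,033.3874; D_Mac = 6.94905 yrs; D_mod = 6.94905/(1+0.042) = 6.66895 yrs.
ΔP/P ≈ -D_mod · Δy = -6.66895 × (-0.008) = +0.053352 = +5.3352%.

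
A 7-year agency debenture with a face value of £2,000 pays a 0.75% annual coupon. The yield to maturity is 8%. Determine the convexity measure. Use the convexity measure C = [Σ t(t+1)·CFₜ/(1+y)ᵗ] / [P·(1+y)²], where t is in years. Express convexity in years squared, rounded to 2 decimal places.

46.14

With y = 0.08:
  t   CF        PV=CF/(1+0.08)^t    t·PV        t(t+1)·PV
  1        15.00        13.8889        13.8889          27.7778
  2        15.00        12.8601        25.7202          77.1605
  3        15.00        11.9075        35.7225         142.8898
  4        15.00        11.0254        44.1018         220.5090
  5        15.00        10.2087        51.0437         306.2624
  6        15.00         9.4525        56.7153         397.0069
  7     2,015.00     1,175.7331     8,230.1320      65,841.0562
  Σ                  1,245.0763     8,457.3243      67,012.6625
P = 1,245.0763.
Convexity = Σ t(t+1)·PV / [P·(1+y)²] = 67,012.6625 / (1,245.0763 × 1.166400) = 46.14380.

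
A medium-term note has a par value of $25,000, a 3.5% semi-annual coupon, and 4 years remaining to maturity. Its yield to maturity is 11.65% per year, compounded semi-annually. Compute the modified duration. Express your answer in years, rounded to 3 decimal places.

Periodic yield y = 0.05825. First find Macaulay duration:
  t   CF        PV=CF/(1+0.05825)^t    t·PV
  1       437.50       413.4184       413.4184
  2       437.50       390.6623       781.3246
  3       437.50       369.1588     1,107.4764
  4       437.50       348.8389     1,395.3557
  5       437.50       329.6375     1,648.1877
  6       437.50       311.4931     1,868.9584
  7       437.50       294.3473     2,060.4314
  8    25,437.50    16,172.1667   129,377.3336
  Σ                 18,629.7231   138,652.4863
P = 18,629.7231; Macaulay duration = 138,652.4863 / 18,629.7231 = 7.44254 half-year periods = 3.72127 years.
Modified duration = D_Mac / (1 + y) = 3.72127 / 1.05825 = 3.51644 years.

3.516 years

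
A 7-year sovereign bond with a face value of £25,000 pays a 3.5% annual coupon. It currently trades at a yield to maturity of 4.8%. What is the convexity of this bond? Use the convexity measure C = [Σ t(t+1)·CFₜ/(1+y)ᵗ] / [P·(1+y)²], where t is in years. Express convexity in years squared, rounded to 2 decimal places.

With y = 0.048:
  t   CF        PV=CF/(1+0.048)^t    t·PV        t(t+1)·PV
  1       875.00       834.9237       834.9237       1,669.8473
  2       875.00       796.6829     1,593.3658       4,780.0973
  3       875.00       760.1936     2,280.5808       9,122.3231
  4       875.00       725.3756     2,901.5023      14,507.5113
  5       875.00       692.1523     3,460.7613      20,764.5677
  6       875.00       660.4506     3,962.7038      27,738.9264
  7    25,875.00    18,635.9433   130,451.6029   1,043,612.8236
  Σ                 23,105.7219   145,485.4405   1,122,196.0968
P = 23,105.7219.
Convexity = Σ t(t+1)·PV / [P·(1+y)²] = 1,122,196.0968 / (23,105.7219 × 1.098304) = 44.22081.

44.22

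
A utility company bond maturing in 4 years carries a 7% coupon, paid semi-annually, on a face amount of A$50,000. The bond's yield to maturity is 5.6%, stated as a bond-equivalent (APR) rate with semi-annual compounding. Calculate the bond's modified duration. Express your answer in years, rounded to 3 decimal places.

3.473 years

Periodic yield y = 0.028. First find Macaulay duration:
  t   CF        PV=CF/(1+0.028)^t    t·PV
  1     1,750.00     1,702.3346     1,702.3346
  2     1,750.00     1,655.9675     3,311.9351
  3     1,750.00     1,610.8634     4,832.5901
  4     1,750.00     1,566.9877     6,267.9508
  5     1,750.00     1,524.3071     7,621.5356
  6     1,750.00     1,482.7890     8,896.7341
  7     1,750.00     1,442.4018    10,096.8124
  8    51,750.00    41,492.1020   331,936.8160
  Σ                 52,477.7531   374,666.7087
P = 52,477.7531; Macaulay duration = 374,666.7087 / 52,477.7531 = 7.13953 half-year periods = 3.56977 years.
Modified duration = D_Mac / (1 + y) = 3.56977 / 1.028 = 3.47254 years.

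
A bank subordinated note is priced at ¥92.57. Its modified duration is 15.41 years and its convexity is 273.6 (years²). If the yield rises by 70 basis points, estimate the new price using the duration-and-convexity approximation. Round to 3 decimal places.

¥83.205

Duration effect: -D_mod·Δy = -15.41 × (+0.007) = -0.107870
Convexity effect: ½·C·(Δy)² = 0.5 × 273.6 × (0.007)² = +0.0067032
ΔP/P ≈ -0.107870 + 0.0067032 = -0.1011668
New price ≈ 92.57 × (1 - 0.1011668) = 83.204989324.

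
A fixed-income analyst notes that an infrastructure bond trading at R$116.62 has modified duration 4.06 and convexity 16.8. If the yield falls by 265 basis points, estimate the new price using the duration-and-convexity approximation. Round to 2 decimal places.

Duration effect: -D_mod·Δy = -4.06 × (-0.0265) = +0.107590
Convexity effect: ½·C·(Δy)² = 0.5 × 16.8 × (-0.0265)² = +0.0058989
ΔP/P ≈ +0.107590 + 0.0058989 = +0.1134889
New price ≈ 116.62 × (1 + 0.1134889) = 129.855075518.

R$129.86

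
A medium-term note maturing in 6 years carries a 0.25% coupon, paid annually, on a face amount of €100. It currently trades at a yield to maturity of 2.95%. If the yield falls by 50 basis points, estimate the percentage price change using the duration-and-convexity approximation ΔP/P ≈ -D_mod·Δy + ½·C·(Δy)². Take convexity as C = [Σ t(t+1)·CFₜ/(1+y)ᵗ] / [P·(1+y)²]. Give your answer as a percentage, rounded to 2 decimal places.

+2.94%

With y = 0.0295:
  t   CF        PV=CF/(1+0.0295)^t    t·PV        t(t+1)·PV
  1         0.25         0.2428         0.2428           0.4857
  2         0.25         0.2359         0.4718           1.4153
  3         0.25         0.2291         0.6874           2.7494
  4         0.25         0.2226         0.8902           4.4511
  5         0.25         0.2162         1.0809           6.4853
  6       100.25        84.2028       505.2165       3,536.5155
  Σ                     85.3493       508.5895       3,552.1022
P = 85.3493; D_Mac = 5.95892 yrs; D_mod = 5.78817 yrs; C = 39.26745.
Duration effect: -5.78817 × (-0.005) = +0.028941
Convexity effect: 0.5 × 39.26745 × (-0.005)² = +0.0004908
ΔP/P ≈ +0.028941 + 0.0004908 = +0.029432 = +2.9432%.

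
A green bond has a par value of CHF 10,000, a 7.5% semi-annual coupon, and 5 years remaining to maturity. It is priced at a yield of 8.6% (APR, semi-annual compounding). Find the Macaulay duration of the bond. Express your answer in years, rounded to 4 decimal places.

4.2405 years

Periodic yield y = 0.043. Discount each cash flow and weight by its period:
  t   CF        PV=CF/(1+0.043)^t    t·PV
  1       375.00       359.5398       359.5398
  2       375.00       344.7170       689.4339
  3       375.00       330.5052       991.5157
  4       375.00       316.8794     1,267.5177
  5       375.00       303.8154     1,519.0768
  6       375.00       291.2899     1,747.7394
  7       375.00       279.2808     1,954.9657
  8       375.00       267.7668     2,142.1348
  9       375.00       256.7276     2,310.5480
  10   10,375.00     6,809.9672    68,099.6722
  Σ                  9,560.4891    81,082.1439
Price P = Σ PV = 9,560.4891.
Macaulay duration = Σ(t·PV) / P = 81,082.1439 / 9,560.4891 = 8.48096 half-year periods.
In years: 8.48096 / 2 = 4.24048 years.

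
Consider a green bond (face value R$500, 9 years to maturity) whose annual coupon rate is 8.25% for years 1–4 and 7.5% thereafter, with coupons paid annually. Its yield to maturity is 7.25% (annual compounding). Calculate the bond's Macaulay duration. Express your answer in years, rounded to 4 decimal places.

6.7679 years

Periodic yield y = 0.0725. Discount each cash flow and weight by its year:
  t   CF        PV=CF/(1+0.0725)^t    t·PV
  1        41.25        38.4615        38.4615
  2        41.25        35.8616        71.7231
  3        41.25        33.4374       100.3121
  4        41.25        31.1770       124.7081
  5        37.50        26.4268       132.1341
  6        37.50        24.6404       147.8423
  7        37.50        22.9747       160.8230
  8        37.50        21.4216       171.3732
  9       537.50       286.2877     2,576.5897
  Σ                    520.6888     3,523.9672
Price P = Σ PV = 520.6888.
Macaulay duration = Σ(t·PV) / P = 3,523.9672 / 520.6888 = 6.76789 years.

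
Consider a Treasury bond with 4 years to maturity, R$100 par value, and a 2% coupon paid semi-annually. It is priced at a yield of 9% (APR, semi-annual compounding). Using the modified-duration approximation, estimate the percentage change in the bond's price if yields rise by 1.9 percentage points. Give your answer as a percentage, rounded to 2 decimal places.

-6.98%

Periodic yield y = 0.045. Modified duration first:
  t   CF        PV=CF/(1+0.045)^t    t·PV
  1         1.00         0.9569         0.9569
  2         1.00         0.9157         1.8315
  3         1.00         0.8763         2.6289
  4         1.00         0.8386         3.3542
  5         1.00         0.8025         4.0123
  6         1.00         0.7679         4.6074
  7         1.00         0.7348         5.1438
  8       101.00        71.0217       568.1736
  Σ                     76.9144       590.7085
P = 76.9144; D_Mac = 7.68008 half-year periods = 3.84004 yrs; D_mod = 3.84004/(1+0.045) = 3.67468 yrs.
ΔP/P ≈ -D_mod · Δy = -3.67468 × (+0.019) = -0.069819 = -6.9819%.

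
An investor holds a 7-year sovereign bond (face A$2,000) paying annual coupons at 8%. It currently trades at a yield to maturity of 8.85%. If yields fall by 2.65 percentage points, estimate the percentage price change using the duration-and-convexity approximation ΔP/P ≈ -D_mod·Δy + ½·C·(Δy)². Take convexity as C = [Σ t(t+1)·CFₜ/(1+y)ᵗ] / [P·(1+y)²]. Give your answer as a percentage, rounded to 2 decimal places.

With y = 0.0885:
  t   CF        PV=CF/(1+0.0885)^t    t·PV        t(t+1)·PV
  1       160.00       146.9913       146.9913         293.9825
  2       160.00       135.0402       270.0804         810.2413
  3       160.00       124.0608       372.1825       1,488.7300
  4       160.00       113.9741       455.8965       2,279.4824
  5       160.00       104.7075       523.5375       3,141.2252
  6       160.00        96.1943       577.1659       4,040.1610
  7     2,160.00     1,193.0392     8,351.2745      66,810.1958
  Σ                  1,914.0075    10,697.1285      78,864.0182
P = 1,914.0075; D_Mac = 5.58886 yrs; D_mod = 5.13446 yrs; C = 34.77590.
Duration effect: -5.13446 × (-0.0265) = +0.136063
Convexity effect: 0.5 × 34.77590 × (-0.0265)² = +0.0122107
ΔP/P ≈ +0.136063 + 0.0122107 = +0.148274 = +14.8274%.

+14.83%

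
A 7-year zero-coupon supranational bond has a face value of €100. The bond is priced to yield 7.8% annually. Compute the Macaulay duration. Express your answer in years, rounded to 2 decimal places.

7.00 years

A zero-coupon bond has a single cash flow at maturity, so its Macaulay duration equals its maturity: 7 years.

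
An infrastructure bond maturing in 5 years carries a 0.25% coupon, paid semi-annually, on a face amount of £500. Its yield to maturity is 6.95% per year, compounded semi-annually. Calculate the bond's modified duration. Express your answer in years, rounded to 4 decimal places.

4.7987 years

Periodic yield y = 0.03475. First find Macaulay duration:
  t   CF        PV=CF/(1+0.03475)^t    t·PV
  1        0.625         0.6040         0.6040
  2        0.625         0.5837         1.1675
  3        0.625         0.5641         1.6924
  4        0.625         0.5452         2.1807
  5        0.625         0.5269         2.6343
  6        0.625         0.5092         3.0551
  7        0.625         0.4921         3.4445
  8        0.625         0.4756         3.8044
  9        0.625         0.4596         4.1362
  10     500.625       355.7609     3,557.6087
  Σ                    360.5212     3,580.3278
P = 360.5212; Macaulay duration = 3,580.3278 / 360.5212 = 9.93098 half-year periods = 4.96549 years.
Modified duration = D_Mac / (1 + y) = 4.96549 / 1.03475 = 4.79873 years.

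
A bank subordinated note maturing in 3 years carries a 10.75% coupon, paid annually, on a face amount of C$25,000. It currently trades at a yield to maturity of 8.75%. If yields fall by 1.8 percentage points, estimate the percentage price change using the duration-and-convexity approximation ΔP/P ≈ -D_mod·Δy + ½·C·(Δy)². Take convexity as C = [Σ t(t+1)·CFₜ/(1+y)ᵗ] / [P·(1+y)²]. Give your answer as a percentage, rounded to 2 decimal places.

+4.66%

With y = 0.0875:
  t   CF        PV=CF/(1+0.0875)^t    t·PV        t(t+1)·PV
  1     2,687.50     2,471.2644     2,471.2644       4,942.5287
  2     2,687.50     2,272.4270     4,544.8540      13,634.5620
  3    27,687.50    21,527.6164    64,582.8493     258,331.3971
  Σ                 26,271.3078    71,598.9677     276,908.4879
P = 26,271.3078; D_Mac = 2.72537 yrs; D_mod = 2.50609 yrs; C = 8.91243.
Duration effect: -2.50609 × (-0.018) = +0.045110
Convexity effect: 0.5 × 8.91243 × (-0.018)² = +0.0014438
ΔP/P ≈ +0.045110 + 0.0014438 = +0.046553 = +4.6553%.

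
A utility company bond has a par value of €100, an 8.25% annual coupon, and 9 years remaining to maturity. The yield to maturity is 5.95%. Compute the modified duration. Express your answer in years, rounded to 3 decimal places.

6.483 years

Periodic yield y = 0.0595. First find Macaulay duration:
  t   CF        PV=CF/(1+0.0595)^t    t·PV
  1         8.25         7.7867         7.7867
  2         8.25         7.3494        14.6988
  3         8.25         6.9367        20.8100
  4         8.25         6.5471        26.1885
  5         8.25         6.1794        30.8972
  6         8.25         5.8324        34.9945
  7         8.25         5.5049        38.5341
  8         8.25         5.1957        41.5658
  9       108.25        64.3457       579.1109
  Σ                    115.6780       794.5865
P = 115.6780; Macaulay duration = 794.5865 / 115.6780 = 6.86895 years.
Modified duration = D_Mac / (1 + y) = 6.86895 / 1.0595 = 6.48320 years.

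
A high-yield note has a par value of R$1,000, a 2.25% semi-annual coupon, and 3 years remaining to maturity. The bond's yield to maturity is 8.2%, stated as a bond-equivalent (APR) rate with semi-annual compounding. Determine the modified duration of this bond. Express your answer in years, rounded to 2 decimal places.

Periodic yield y = 0.041. First find Macaulay duration:
  t   CF        PV=CF/(1+0.041)^t    t·PV
  1        11.25        10.8069        10.8069
  2        11.25        10.3813        20.7626
  3        11.25         9.9724        29.9172
  4        11.25         9.5796        38.3186
  5        11.25         9.2024        46.0118
  6     1,011.25       794.6102     4,767.6614
  Σ                    844.5529     4,913.4785
P = 844.5529; Macaulay duration = 4,913.4785 / 844.5529 = 5.81785 half-year periods = 2.90892 years.
Modified duration = D_Mac / (1 + y) = 2.90892 / 1.041 = 2.79435 years.

2.79 years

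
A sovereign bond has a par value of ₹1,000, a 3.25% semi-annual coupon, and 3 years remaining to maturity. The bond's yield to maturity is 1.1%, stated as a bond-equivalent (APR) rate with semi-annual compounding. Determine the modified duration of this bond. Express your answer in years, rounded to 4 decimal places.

2.8710 years

Periodic yield y = 0.0055. First find Macaulay duration:
  t   CF        PV=CF/(1+0.0055)^t    t·PV
  1        16.25        16.1611        16.1611
  2        16.25        16.0727        32.1454
  3        16.25        15.9848        47.9544
  4        16.25        15.8974        63.5894
  5        16.25        15.8104        79.0520
  6     1,016.25       983.3500     5,900.0998
  Σ                  1,063.2764     6,139.0022
P = 1,063.2764; Macaulay duration = 6,139.0022 / 1,063.2764 = 5.77367 half-year periods = 2.88683 years.
Modified duration = D_Mac / (1 + y) = 2.88683 / 1.0055 = 2.87104 years.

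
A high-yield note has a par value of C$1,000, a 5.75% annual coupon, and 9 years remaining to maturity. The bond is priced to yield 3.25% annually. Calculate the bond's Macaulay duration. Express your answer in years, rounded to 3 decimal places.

7.436 years

Periodic yield y = 0.0325. Discount each cash flow and weight by its year:
  t   CF        PV=CF/(1+0.0325)^t    t·PV
  1        57.50        55.6901        55.6901
  2        57.50        53.9371       107.8742
  3        57.50        52.2393       156.7180
  4        57.50        50.5950       202.3800
  5        57.50        49.0024       245.0121
  6        57.50        47.4600       284.7598
  7        57.50        45.9661       321.7625
  8        57.50        44.5192       356.1536
  9     1,057.50       792.9939     7,136.9449
  Σ                  1,192.4031     8,867.2953
Price P = Σ PV = 1,192.4031.
Macaulay duration = Σ(t·PV) / P = 8,867.2953 / 1,192.4031 = 7.43649 years.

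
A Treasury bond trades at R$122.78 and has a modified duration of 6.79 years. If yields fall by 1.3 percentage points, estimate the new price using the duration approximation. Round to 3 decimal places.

R$133.618

Duration approximation: ΔP/P ≈ -D_mod · Δy = -6.79 × (-0.013) = +0.088270.
New price ≈ 122.78 × (1 + 0.088270) = 133.6177906.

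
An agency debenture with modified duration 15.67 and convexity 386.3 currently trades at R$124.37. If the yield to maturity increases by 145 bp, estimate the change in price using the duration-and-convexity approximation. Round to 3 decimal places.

Duration effect: -D_mod·Δy = -15.67 × (+0.0145) = -0.227215
Convexity effect: ½·C·(Δy)² = 0.5 × 386.3 × (0.0145)² = +0.0406097875
ΔP/P ≈ -0.227215 + 0.0406097875 = -0.1866052125
ΔP ≈ 124.37 × (-0.1866052125) = -23.208090278625.

-R$23.208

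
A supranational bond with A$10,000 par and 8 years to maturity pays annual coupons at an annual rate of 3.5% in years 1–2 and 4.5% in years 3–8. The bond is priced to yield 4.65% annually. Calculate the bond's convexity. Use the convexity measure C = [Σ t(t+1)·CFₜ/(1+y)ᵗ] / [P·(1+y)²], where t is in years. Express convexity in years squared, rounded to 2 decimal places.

With y = 0.0465:
  t   CF        PV=CF/(1+0.0465)^t    t·PV        t(t+1)·PV
  1       350.00       334.4482       334.4482         668.8963
  2       350.00       319.5873       639.1747       1,917.5241
  3       450.00       392.6402     1,177.9207       4,711.6830
  4       450.00       375.1937     1,500.7750       7,503.8748
  5       450.00       358.5224     1,792.6122      10,755.6734
  6       450.00       342.5919     2,055.5515      14,388.8607
  7       450.00       327.3693     2,291.5848      18,332.6781
  8    10,450.00     7,264.4448    58,115.5585     523,040.0268
  Σ                  9,714.7979    67,907.6256     581,319.2171
P = 9,714.7979.
Convexity = Σ t(t+1)·PV / [P·(1+y)²] = 581,319.2171 / (9,714.7979 × 1.095162) = 54.63896.

54.64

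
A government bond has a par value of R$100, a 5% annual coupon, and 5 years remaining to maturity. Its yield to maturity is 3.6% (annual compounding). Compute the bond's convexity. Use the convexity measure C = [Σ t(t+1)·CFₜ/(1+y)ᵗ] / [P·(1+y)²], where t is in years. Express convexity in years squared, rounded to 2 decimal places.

With y = 0.036:
  t   CF        PV=CF/(1+0.036)^t    t·PV        t(t+1)·PV
  1         5.00         4.8263         4.8263           9.6525
  2         5.00         4.6585         9.3171          27.9513
  3         5.00         4.4967        13.4900          53.9600
  4         5.00         4.3404        17.3616          86.8082
  5       105.00        87.9813       439.9066       2,639.4399
  Σ                    106.3032       484.9016       2,817.8119
P = 106.3032.
Convexity = Σ t(t+1)·PV / [P·(1+y)²] = 2,817.8119 / (106.3032 × 1.073296) = 24.69711.

24.70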